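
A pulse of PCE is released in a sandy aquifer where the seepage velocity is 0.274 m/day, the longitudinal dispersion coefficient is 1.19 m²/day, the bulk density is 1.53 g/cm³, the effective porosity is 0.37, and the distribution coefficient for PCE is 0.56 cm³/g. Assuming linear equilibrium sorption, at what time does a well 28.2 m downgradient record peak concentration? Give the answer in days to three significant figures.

293 days

Retardation factor R = 1 + ρ_b·K_d/n = 1 + 1.53 × 0.56/0.37 = 3.316.
Sorption retards both mechanisms: v_R = v/R = 0.08263 m/day, D_R = D/R = 0.3589 m²/day.
Peak time from v_R²t² + 2D_R t − x² = 0: t = (√(D_R² + v_R²x²) − D_R)/v_R².
√(D_R² + v_R²x²) = √(0.3589² + 0.08263² × 28.2²) = 2.358; v_R² = 0.006828.
t = (2.358 − 0.3589)/0.006828 = 293 days.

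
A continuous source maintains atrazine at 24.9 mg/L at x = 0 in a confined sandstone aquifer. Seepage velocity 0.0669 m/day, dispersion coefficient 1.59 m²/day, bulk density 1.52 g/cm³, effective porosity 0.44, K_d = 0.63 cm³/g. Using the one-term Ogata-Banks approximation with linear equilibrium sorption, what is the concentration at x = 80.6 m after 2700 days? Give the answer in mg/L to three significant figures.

Retardation factor R = 1 + ρ_b·K_d/n = 1 + 1.52 × 0.63/0.44 = 3.176.
Sorption retards both mechanisms: v_R = v/R = 0.02106 m/day, D_R = D/R = 0.5006 m²/day.
v_R·t = 0.02106 × 2700 = 56.862 m; 2√(D_R t) = 73.53 m; argument = (80.6 − 56.862)/73.53 = 0.3228.
C = C₀ × ½·erfc(0.3228) = 24.9 × 0.3240 = 8.07 mg/L.

8.07 mg/L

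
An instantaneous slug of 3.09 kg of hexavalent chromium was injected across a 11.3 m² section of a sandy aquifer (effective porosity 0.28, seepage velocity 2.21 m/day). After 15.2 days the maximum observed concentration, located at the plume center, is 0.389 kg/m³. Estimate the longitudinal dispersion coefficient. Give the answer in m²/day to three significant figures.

At the plume center C_max = M/(n_e·A·√(4πDt)), so D = M²/(4πt·(n_e·A·C_max)²).
n_e·A·C_max = 0.28 × 11.3 × 0.389 = 1.231 kg/m.
D = 3.09²/(4π × 15.2 × 1.231²) = 0.0330 m²/day.

0.0330 m²/day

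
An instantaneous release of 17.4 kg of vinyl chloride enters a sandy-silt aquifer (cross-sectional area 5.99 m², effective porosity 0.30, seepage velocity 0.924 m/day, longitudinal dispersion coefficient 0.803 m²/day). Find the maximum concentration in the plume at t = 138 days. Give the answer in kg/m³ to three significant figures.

0.259 kg/m³

The peak of an instantaneous 1D plume sits at x = vt; there the Gaussian factor is 1 and C_max = M/(n_e·A·√(4πDt)), where n_e·A is the pore area the mass is dissolved in.
√(4πDt) = √(4π × 0.803 × 138) = 37.32 m, so C_max = 17.4/(0.30 × 5.99 × 37.32) = 0.259 kg/m³.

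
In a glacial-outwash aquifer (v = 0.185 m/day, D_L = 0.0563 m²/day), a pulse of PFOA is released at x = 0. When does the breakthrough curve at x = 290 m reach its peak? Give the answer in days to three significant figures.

1570 days

For the 1D instantaneous-source solution, setting ∂C/∂t = 0 at fixed x gives v²t² + 2Dt − x² = 0, so t = (√(D² + v²x²) − D)/v².
√(D² + v²x²) = √(0.0563² + 0.185² × 290²) = 53.65; v² = 0.034225.
t = (53.65 − 0.0563)/0.034225 = 1570 days (vs. the pure-advection estimate x/v = 1570 d).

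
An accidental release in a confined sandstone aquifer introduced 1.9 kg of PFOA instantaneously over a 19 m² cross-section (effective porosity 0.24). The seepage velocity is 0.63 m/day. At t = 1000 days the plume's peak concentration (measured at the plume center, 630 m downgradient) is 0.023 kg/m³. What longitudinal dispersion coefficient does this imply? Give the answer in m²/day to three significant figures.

At the plume center C_max = M/(n_e·A·√(4πDt)), so D = M²/(4πt·(n_e·A·C_max)²).
n_e·A·C_max = 0.24 × 19 × 0.023 = 0.1049 kg/m.
D = 1.9²/(4π × 1000 × 0.1049²) = 0.0261 m²/day.

0.0261 m²/day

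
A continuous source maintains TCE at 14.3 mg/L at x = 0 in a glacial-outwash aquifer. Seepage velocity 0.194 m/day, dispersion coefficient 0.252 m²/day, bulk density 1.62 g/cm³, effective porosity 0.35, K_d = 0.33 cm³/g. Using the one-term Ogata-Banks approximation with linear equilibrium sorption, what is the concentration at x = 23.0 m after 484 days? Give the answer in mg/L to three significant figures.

Retardation factor R = 1 + ρ_b·K_d/n = 1 + 1.62 × 0.33/0.35 = 2.527.
Sorption retards both mechanisms: v_R = v/R = 0.07677 m/day, D_R = D/R = 0.09972 m²/day.
v_R·t = 0.07677 × 484 = 37.15668 m; 2√(D_R t) = 13.89 m; argument = (23.0 − 37.15668)/13.89 = -1.019.
C = C₀ × ½·erfc(-1.019) = 14.3 × 0.9252 = 13.2 mg/L.

13.2 mg/L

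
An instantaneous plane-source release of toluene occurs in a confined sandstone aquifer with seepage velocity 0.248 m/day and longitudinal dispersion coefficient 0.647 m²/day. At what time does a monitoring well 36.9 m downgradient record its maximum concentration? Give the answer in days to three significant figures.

For the 1D instantaneous-source solution, setting ∂C/∂t = 0 at fixed x gives v²t² + 2Dt − x² = 0, so t = (√(D² + v²x²) − D)/v².
√(D² + v²x²) = √(0.647² + 0.248² × 36.9²) = 9.174; v² = 0.061504.
t = (9.174 − 0.647)/0.061504 = 139 days (vs. the pure-advection estimate x/v = 149 d).

139 days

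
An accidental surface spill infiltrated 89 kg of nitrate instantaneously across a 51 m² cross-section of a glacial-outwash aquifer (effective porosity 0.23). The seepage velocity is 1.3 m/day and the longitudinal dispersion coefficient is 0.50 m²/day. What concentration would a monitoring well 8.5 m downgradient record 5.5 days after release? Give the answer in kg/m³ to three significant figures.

1.09 kg/m³

For an instantaneous plane source, C(x,t) = M/(n_e·A·√(4πDt)) · exp(−(x−vt)²/(4Dt)), with n_e·A the pore (flow) area.
Plume center vt = 1.3 × 5.5 = 7.15 m, so the well at 8.5 m is 1.35 m downgradient of the peak.
√(4πDt) = 5.879 m, giving peak height M/(n_e·A·√(4πDt)) = 89/(0.23 × 51 × 5.879) = 1.291 kg/m³.
(x−vt)²/(4Dt) = (1.35)²/(4 × 0.50 × 5.5) = 0.1657; exp(−0.1657) = 0.8473.
C = 1.291 × 0.8473 = 1.09 kg/m³.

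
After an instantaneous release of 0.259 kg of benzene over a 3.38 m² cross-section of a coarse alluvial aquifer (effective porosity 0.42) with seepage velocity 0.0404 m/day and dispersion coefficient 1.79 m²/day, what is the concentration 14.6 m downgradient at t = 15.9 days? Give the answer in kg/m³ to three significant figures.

For an instantaneous plane source, C(x,t) = M/(n_e·A·√(4πDt)) · exp(−(x−vt)²/(4Dt)), with n_e·A the pore (flow) area.
Plume center vt = 0.0404 × 15.9 = 0.64236 m, so the well at 14.6 m is 13.95764 m downgradient of the peak.
√(4πDt) = 18.91 m, giving peak height M/(n_e·A·√(4πDt)) = 0.259/(0.42 × 3.38 × 18.91) = 0.009648 kg/m³.
(x−vt)²/(4Dt) = (13.95764)²/(4 × 1.79 × 15.9) = 1.711; exp(−1.711) = 0.1807.
C = 0.009648 × 0.1807 = 0.00174 kg/m³.

0.00174 kg/m³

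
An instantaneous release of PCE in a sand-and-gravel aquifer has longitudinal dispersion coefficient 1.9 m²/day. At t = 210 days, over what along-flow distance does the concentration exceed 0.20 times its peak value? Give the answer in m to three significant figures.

101 m

The plume is Gaussian with σ = √(2Dt) = √(2 × 1.9 × 210) = 28.25 m.
C/C_peak = exp(−Δx²/(2σ²)) = 0.20 ⇒ Δx = σ·√(−2 ln 0.20) = 28.25 × 1.794 = 50.68 m.
Width = 2Δx = 101 m.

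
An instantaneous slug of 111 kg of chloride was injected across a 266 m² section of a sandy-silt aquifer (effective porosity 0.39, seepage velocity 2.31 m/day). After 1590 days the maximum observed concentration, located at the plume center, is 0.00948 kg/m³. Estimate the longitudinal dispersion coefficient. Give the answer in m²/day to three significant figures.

0.638 m²/day

At the plume center C_max = M/(n_e·A·√(4πDt)), so D = M²/(4πt·(n_e·A·C_max)²).
n_e·A·C_max = 0.39 × 266 × 0.00948 = 0.9835 kg/m.
D = 111²/(4π × 1590 × 0.9835²) = 0.638 m²/day.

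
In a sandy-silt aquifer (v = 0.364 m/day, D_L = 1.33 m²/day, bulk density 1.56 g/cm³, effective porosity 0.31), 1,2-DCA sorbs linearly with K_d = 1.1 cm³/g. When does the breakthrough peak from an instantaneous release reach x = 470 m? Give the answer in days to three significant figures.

8370 days

Retardation factor R = 1 + ρ_b·K_d/n = 1 + 1.56 × 1.1/0.31 = 6.535.
Sorption retards both mechanisms: v_R = v/R = 0.05570 m/day, D_R = D/R = 0.2035 m²/day.
Peak time from v_R²t² + 2D_R t − x² = 0: t = (√(D_R² + v_R²x²) − D_R)/v_R².
√(D_R² + v_R²x²) = √(0.2035² + 0.05570² × 470²) = 26.18; v_R² = 0.003102.
t = (26.18 − 0.2035)/0.003102 = 8370 days.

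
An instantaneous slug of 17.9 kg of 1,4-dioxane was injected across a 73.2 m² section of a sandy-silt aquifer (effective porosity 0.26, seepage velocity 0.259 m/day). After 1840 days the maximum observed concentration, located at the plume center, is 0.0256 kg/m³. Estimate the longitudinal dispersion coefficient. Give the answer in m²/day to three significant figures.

0.0584 m²/day

At the plume center C_max = M/(n_e·A·√(4πDt)), so D = M²/(4πt·(n_e·A·C_max)²).
n_e·A·C_max = 0.26 × 73.2 × 0.0256 = 0.4872 kg/m.
D = 17.9²/(4π × 1840 × 0.4872²) = 0.0584 m²/day.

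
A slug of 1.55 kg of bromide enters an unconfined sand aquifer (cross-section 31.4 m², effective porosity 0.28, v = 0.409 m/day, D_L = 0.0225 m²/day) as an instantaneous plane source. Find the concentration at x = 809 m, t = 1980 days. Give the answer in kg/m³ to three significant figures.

0.00742 kg/m³

For an instantaneous plane source, C(x,t) = M/(n_e·A·√(4πDt)) · exp(−(x−vt)²/(4Dt)), with n_e·A the pore (flow) area.
Plume center vt = 0.409 × 1980 = 809.82 m, so the well at 809 m is 0.82 m upgradient of the peak.
√(4πDt) = 23.66 m, giving peak height M/(n_e·A·√(4πDt)) = 1.55/(0.28 × 31.4 × 23.66) = 0.007451 kg/m³.
(x−vt)²/(4Dt) = (-0.82)²/(4 × 0.0225 × 1980) = 0.003773; exp(−0.003773) = 0.9962.
C = 0.007451 × 0.9962 = 0.00742 kg/m³.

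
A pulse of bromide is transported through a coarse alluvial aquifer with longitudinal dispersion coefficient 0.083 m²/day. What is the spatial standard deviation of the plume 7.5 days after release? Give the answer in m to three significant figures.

Dispersive spreading gives a Gaussian with σ² = 2Dt; advection only shifts the center.
σ = √(2 × 0.083 × 7.5) = 1.12 m.

1.12 m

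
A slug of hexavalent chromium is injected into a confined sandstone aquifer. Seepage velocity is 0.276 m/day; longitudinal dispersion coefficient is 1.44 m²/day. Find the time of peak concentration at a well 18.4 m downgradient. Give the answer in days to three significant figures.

For the 1D instantaneous-source solution, setting ∂C/∂t = 0 at fixed x gives v²t² + 2Dt − x² = 0, so t = (√(D² + v²x²) − D)/v².
√(D² + v²x²) = √(1.44² + 0.276² × 18.4²) = 5.279; v² = 0.076176.
t = (5.279 − 1.44)/0.076176 = 50.4 days (vs. the pure-advection estimate x/v = 66.7 d).

50.4 days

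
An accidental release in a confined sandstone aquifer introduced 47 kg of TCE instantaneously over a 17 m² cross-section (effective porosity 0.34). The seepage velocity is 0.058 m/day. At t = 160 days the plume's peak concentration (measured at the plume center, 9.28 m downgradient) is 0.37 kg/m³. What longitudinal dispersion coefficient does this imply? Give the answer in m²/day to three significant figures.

0.240 m²/day

At the plume center C_max = M/(n_e·A·√(4πDt)), so D = M²/(4πt·(n_e·A·C_max)²).
n_e·A·C_max = 0.34 × 17 × 0.37 = 2.139 kg/m.
D = 47²/(4π × 160 × 2.139²) = 0.240 m²/day.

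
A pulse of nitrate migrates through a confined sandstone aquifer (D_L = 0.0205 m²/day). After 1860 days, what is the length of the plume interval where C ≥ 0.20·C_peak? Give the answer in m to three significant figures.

The plume is Gaussian with σ = √(2Dt) = √(2 × 0.0205 × 1860) = 8.733 m.
C/C_peak = exp(−Δx²/(2σ²)) = 0.20 ⇒ Δx = σ·√(−2 ln 0.20) = 8.733 × 1.794 = 15.67 m.
Width = 2Δx = 31.3 m.

31.3 m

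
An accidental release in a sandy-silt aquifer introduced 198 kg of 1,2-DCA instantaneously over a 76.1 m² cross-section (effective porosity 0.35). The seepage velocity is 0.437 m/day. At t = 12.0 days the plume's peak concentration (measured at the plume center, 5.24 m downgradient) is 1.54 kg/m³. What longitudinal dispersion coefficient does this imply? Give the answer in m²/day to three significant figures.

At the plume center C_max = M/(n_e·A·√(4πDt)), so D = M²/(4πt·(n_e·A·C_max)²).
n_e·A·C_max = 0.35 × 76.1 × 1.54 = 41.02 kg/m.
D = 198²/(4π × 12.0 × 41.02²) = 0.155 m²/day.

0.155 m²/day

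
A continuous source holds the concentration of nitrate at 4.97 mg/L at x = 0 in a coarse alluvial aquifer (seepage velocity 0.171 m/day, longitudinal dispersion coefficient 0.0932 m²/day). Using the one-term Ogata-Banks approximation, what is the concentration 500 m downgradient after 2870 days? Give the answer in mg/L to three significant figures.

For a continuous step input, C/C₀ ≈ ½·erfc((x−vt)/(2√(Dt))).
vt = 0.171 × 2870 = 490.77 m and 2√(Dt) = 2√(0.0932 × 2870) = 32.71 m.
Argument (x−vt)/(2√(Dt)) = (500 − 490.77)/32.71 = 0.2822; ½·erfc(0.2822) = 0.3449.
C = 4.97 × 0.3449 = 1.71 mg/L.

1.71 mg/L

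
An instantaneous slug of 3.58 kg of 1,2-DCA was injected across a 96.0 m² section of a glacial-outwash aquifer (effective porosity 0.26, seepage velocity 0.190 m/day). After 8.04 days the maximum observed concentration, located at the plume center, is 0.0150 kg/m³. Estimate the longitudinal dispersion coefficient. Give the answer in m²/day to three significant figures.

At the plume center C_max = M/(n_e·A·√(4πDt)), so D = M²/(4πt·(n_e·A·C_max)²).
n_e·A·C_max = 0.26 × 96.0 × 0.0150 = 0.3744 kg/m.
D = 3.58²/(4π × 8.04 × 0.3744²) = 0.905 m²/day.

0.905 m²/day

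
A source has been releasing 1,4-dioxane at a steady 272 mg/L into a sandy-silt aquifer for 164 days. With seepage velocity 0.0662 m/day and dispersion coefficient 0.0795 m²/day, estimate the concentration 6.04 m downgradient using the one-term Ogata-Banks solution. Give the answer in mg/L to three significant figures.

225 mg/L

For a continuous step input, C/C₀ ≈ ½·erfc((x−vt)/(2√(Dt))).
vt = 0.0662 × 164 = 10.8568 m and 2√(Dt) = 2√(0.0795 × 164) = 7.222 m.
Argument (x−vt)/(2√(Dt)) = (6.04 − 10.8568)/7.222 = -0.6670; ½·erfc(-0.6670) = 0.8272.
C = 272 × 0.8272 = 225 mg/L.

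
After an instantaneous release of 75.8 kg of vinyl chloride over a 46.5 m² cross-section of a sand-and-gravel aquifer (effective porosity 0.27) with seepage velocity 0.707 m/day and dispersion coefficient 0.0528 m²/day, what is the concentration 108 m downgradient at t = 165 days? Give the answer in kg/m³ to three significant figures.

0.0672 kg/m³

For an instantaneous plane source, C(x,t) = M/(n_e·A·√(4πDt)) · exp(−(x−vt)²/(4Dt)), with n_e·A the pore (flow) area.
Plume center vt = 0.707 × 165 = 116.655 m, so the well at 108 m is 8.655 m upgradient of the peak.
√(4πDt) = 10.46 m, giving peak height M/(n_e·A·√(4πDt)) = 75.8/(0.27 × 46.5 × 10.46) = 0.5772 kg/m³.
(x−vt)²/(4Dt) = (-8.655)²/(4 × 0.0528 × 165) = 2.150; exp(−2.150) = 0.1165.
C = 0.5772 × 0.1165 = 0.0672 kg/m³.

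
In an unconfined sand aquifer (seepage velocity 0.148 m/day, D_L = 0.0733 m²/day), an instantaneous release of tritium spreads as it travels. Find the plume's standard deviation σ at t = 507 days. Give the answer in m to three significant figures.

Dispersive spreading gives a Gaussian with σ² = 2Dt; advection only shifts the center.
σ = √(2 × 0.0733 × 507) = 8.62 m.

8.62 m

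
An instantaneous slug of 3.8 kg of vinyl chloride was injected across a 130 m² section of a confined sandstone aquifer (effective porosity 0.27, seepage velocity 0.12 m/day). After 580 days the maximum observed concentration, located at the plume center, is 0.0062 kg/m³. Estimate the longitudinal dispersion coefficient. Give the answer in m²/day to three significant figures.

At the plume center C_max = M/(n_e·A·√(4πDt)), so D = M²/(4πt·(n_e·A·C_max)²).
n_e·A·C_max = 0.27 × 130 × 0.0062 = 0.2176 kg/m.
D = 3.8²/(4π × 580 × 0.2176²) = 0.0418 m²/day.

0.0418 m²/day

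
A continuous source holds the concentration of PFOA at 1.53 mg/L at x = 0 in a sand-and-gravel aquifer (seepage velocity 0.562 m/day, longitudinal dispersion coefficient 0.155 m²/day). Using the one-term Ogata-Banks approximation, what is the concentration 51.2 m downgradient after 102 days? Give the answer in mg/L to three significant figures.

For a continuous step input, C/C₀ ≈ ½·erfc((x−vt)/(2√(Dt))).
vt = 0.562 × 102 = 57.324 m and 2√(Dt) = 2√(0.155 × 102) = 7.952 m.
Argument (x−vt)/(2√(Dt)) = (51.2 − 57.324)/7.952 = -0.7701; ½·erfc(-0.7701) = 0.8619.
C = 1.53 × 0.8619 = 1.32 mg/L.

1.32 mg/L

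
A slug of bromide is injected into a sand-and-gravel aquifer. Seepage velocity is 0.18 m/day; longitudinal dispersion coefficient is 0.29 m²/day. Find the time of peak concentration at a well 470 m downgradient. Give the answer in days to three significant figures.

For the 1D instantaneous-source solution, setting ∂C/∂t = 0 at fixed x gives v²t² + 2Dt − x² = 0, so t = (√(D² + v²x²) − D)/v².
√(D² + v²x²) = √(0.29² + 0.18² × 470²) = 84.60; v² = 0.0324.
t = (84.60 − 0.29)/0.0324 = 2600 days (vs. the pure-advection estimate x/v = 2610 d).

2600 days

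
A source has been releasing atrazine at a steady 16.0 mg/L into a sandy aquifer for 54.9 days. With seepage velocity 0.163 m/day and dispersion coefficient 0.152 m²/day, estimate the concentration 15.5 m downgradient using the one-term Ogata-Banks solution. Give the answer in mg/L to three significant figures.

0.870 mg/L

For a continuous step input, C/C₀ ≈ ½·erfc((x−vt)/(2√(Dt))).
vt = 0.163 × 54.9 = 8.9487 m and 2√(Dt) = 2√(0.152 × 54.9) = 5.777 m.
Argument (x−vt)/(2√(Dt)) = (15.5 − 8.9487)/5.777 = 1.134; ½·erfc(1.134) = 0.05439.
C = 16.0 × 0.05439 = 0.870 mg/L.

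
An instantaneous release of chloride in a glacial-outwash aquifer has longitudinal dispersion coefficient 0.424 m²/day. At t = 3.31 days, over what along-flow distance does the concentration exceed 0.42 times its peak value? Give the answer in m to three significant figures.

The plume is Gaussian with σ = √(2Dt) = √(2 × 0.424 × 3.31) = 1.675 m.
C/C_peak = exp(−Δx²/(2σ²)) = 0.42 ⇒ Δx = σ·√(−2 ln 0.42) = 1.675 × 1.317 = 2.206 m.
Width = 2Δx = 4.41 m.

4.41 m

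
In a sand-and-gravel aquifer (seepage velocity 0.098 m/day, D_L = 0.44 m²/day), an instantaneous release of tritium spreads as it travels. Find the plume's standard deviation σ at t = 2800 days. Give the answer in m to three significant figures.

49.6 m

Dispersive spreading gives a Gaussian with σ² = 2Dt; advection only shifts the center.
σ = √(2 × 0.44 × 2800) = 49.6 m.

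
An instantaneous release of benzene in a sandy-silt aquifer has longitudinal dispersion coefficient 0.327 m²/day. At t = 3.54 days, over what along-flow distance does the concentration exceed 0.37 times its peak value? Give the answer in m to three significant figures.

4.29 m

The plume is Gaussian with σ = √(2Dt) = √(2 × 0.327 × 3.54) = 1.522 m.
C/C_peak = exp(−Δx²/(2σ²)) = 0.37 ⇒ Δx = σ·√(−2 ln 0.37) = 1.522 × 1.410 = 2.146 m.
Width = 2Δx = 4.29 m.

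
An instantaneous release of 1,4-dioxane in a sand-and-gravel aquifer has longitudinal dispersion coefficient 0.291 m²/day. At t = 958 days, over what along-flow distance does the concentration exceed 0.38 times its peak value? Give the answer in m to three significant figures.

The plume is Gaussian with σ = √(2Dt) = √(2 × 0.291 × 958) = 23.61 m.
C/C_peak = exp(−Δx²/(2σ²)) = 0.38 ⇒ Δx = σ·√(−2 ln 0.38) = 23.61 × 1.391 = 32.84 m.
Width = 2Δx = 65.7 m.

65.7 m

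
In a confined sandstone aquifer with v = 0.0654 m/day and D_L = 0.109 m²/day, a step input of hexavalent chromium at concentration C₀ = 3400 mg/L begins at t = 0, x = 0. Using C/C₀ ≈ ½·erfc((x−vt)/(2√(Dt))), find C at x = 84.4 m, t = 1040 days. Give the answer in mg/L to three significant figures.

470 mg/L

For a continuous step input, C/C₀ ≈ ½·erfc((x−vt)/(2√(Dt))).
vt = 0.0654 × 1040 = 68.016 m and 2√(Dt) = 2√(0.109 × 1040) = 21.29 m.
Argument (x−vt)/(2√(Dt)) = (84.4 − 68.016)/21.29 = 0.7696; ½·erfc(0.7696) = 0.1382.
C = 3400 × 0.1382 = 470 mg/L.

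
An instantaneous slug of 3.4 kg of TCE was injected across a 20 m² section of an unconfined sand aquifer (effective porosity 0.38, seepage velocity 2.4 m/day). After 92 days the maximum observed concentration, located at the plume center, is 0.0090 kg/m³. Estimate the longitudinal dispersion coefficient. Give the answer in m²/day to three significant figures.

At the plume center C_max = M/(n_e·A·√(4πDt)), so D = M²/(4πt·(n_e·A·C_max)²).
n_e·A·C_max = 0.38 × 20 × 0.0090 = 0.06840 kg/m.
D = 3.4²/(4π × 92 × 0.06840²) = 2.14 m²/day.

2.14 m²/day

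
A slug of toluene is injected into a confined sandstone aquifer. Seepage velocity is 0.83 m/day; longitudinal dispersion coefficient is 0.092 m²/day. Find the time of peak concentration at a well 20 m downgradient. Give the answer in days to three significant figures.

24.0 days

For the 1D instantaneous-source solution, setting ∂C/∂t = 0 at fixed x gives v²t² + 2Dt − x² = 0, so t = (√(D² + v²x²) − D)/v².
√(D² + v²x²) = √(0.092² + 0.83² × 20²) = 16.60; v² = 0.6889.
t = (16.60 − 0.092)/0.6889 = 24.0 days (vs. the pure-advection estimate x/v = 24.1 d).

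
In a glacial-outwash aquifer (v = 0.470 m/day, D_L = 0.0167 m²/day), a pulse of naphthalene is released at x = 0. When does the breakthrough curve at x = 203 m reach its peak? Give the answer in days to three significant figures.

For the 1D instantaneous-source solution, setting ∂C/∂t = 0 at fixed x gives v²t² + 2Dt − x² = 0, so t = (√(D² + v²x²) − D)/v².
√(D² + v²x²) = √(0.0167² + 0.470² × 203²) = 95.41; v² = 0.2209.
t = (95.41 − 0.0167)/0.2209 = 432 days (vs. the pure-advection estimate x/v = 432 d).

432 days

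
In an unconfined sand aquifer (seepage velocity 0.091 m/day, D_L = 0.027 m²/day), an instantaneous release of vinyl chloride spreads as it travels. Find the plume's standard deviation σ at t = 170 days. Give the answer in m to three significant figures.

Dispersive spreading gives a Gaussian with σ² = 2Dt; advection only shifts the center.
σ = √(2 × 0.027 × 170) = 3.03 m.

3.03 m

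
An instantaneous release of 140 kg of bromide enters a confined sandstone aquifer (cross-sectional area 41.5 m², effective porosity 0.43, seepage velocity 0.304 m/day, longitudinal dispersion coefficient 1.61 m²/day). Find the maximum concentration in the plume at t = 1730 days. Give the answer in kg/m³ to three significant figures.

0.0419 kg/m³

The peak of an instantaneous 1D plume sits at x = vt; there the Gaussian factor is 1 and C_max = M/(n_e·A·√(4πDt)), where n_e·A is the pore area the mass is dissolved in.
√(4πDt) = √(4π × 1.61 × 1730) = 187.1 m, so C_max = 140/(0.43 × 41.5 × 187.1) = 0.0419 kg/m³.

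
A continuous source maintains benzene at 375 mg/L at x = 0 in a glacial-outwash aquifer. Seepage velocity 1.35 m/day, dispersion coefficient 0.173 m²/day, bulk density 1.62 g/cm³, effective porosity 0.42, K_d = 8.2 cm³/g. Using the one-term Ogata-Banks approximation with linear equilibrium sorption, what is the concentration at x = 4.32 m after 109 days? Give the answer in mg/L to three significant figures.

Retardation factor R = 1 + ρ_b·K_d/n = 1 + 1.62 × 8.2/0.42 = 32.63.
Sorption retards both mechanisms: v_R = v/R = 0.04137 m/day, D_R = D/R = 0.005302 m²/day.
v_R·t = 0.04137 × 109 = 4.50933 m; 2√(D_R t) = 1.520 m; argument = (4.32 − 4.50933)/1.520 = -0.1246.
C = C₀ × ½·erfc(-0.1246) = 375 × 0.5699 = 214 mg/L.

214 mg/L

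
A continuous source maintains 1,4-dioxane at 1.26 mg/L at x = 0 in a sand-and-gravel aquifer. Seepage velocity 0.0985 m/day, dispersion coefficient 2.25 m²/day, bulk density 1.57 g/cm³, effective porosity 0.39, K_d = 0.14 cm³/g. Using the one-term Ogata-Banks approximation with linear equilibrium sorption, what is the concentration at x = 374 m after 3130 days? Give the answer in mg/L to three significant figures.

Retardation factor R = 1 + ρ_b·K_d/n = 1 + 1.57 × 0.14/0.39 = 1.564.
Sorption retards both mechanisms: v_R = v/R = 0.06298 m/day, D_R = D/R = 1.439 m²/day.
v_R·t = 0.06298 × 3130 = 197.1274 m; 2√(D_R t) = 134.2 m; argument = (374 − 197.1274)/134.2 = 1.318.
C = C₀ × ½·erfc(1.318) = 1.26 × 0.03117 = 0.0393 mg/L.

0.0393 mg/L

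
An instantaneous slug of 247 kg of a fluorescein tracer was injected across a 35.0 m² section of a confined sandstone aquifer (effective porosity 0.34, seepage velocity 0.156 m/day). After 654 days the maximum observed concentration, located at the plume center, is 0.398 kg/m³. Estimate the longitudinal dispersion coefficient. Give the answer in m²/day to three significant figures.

At the plume center C_max = M/(n_e·A·√(4πDt)), so D = M²/(4πt·(n_e·A·C_max)²).
n_e·A·C_max = 0.34 × 35.0 × 0.398 = 4.736 kg/m.
D = 247²/(4π × 654 × 4.736²) = 0.331 m²/day.

0.331 m²/day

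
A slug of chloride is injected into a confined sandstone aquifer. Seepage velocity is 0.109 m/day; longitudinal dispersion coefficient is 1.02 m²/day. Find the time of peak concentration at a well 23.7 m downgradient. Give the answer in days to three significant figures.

For the 1D instantaneous-source solution, setting ∂C/∂t = 0 at fixed x gives v²t² + 2Dt − x² = 0, so t = (√(D² + v²x²) − D)/v².
√(D² + v²x²) = √(1.02² + 0.109² × 23.7²) = 2.777; v² = 0.011881.
t = (2.777 − 1.02)/0.011881 = 148 days (vs. the pure-advection estimate x/v = 217 d).

148 days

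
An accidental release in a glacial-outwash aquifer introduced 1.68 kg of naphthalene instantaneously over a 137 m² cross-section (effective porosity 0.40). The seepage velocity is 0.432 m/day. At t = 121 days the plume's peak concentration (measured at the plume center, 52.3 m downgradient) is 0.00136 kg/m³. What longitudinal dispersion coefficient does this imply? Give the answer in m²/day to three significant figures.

0.334 m²/day

At the plume center C_max = M/(n_e·A·√(4πDt)), so D = M²/(4πt·(n_e·A·C_max)²).
n_e·A·C_max = 0.40 × 137 × 0.00136 = 0.07453 kg/m.
D = 1.68²/(4π × 121 × 0.07453²) = 0.334 m²/day.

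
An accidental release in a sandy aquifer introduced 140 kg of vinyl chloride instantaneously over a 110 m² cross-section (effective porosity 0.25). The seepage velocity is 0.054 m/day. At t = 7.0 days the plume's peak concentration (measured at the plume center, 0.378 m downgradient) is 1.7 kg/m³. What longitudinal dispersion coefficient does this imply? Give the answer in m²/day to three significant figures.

0.102 m²/day

At the plume center C_max = M/(n_e·A·√(4πDt)), so D = M²/(4πt·(n_e·A·C_max)²).
n_e·A·C_max = 0.25 × 110 × 1.7 = 46.75 kg/m.
D = 140²/(4π × 7.0 × 46.75²) = 0.102 m²/day.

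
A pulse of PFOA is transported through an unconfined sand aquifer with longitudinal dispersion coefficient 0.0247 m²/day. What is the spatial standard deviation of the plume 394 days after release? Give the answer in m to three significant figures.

4.41 m

Dispersive spreading gives a Gaussian with σ² = 2Dt; advection only shifts the center.
σ = √(2 × 0.0247 × 394) = 4.41 m.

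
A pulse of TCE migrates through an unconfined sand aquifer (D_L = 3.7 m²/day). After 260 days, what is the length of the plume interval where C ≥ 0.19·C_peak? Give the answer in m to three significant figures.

160 m

The plume is Gaussian with σ = √(2Dt) = √(2 × 3.7 × 260) = 43.86 m.
C/C_peak = exp(−Δx²/(2σ²)) = 0.19 ⇒ Δx = σ·√(−2 ln 0.19) = 43.86 × 1.822 = 79.91 m.
Width = 2Δx = 160 m.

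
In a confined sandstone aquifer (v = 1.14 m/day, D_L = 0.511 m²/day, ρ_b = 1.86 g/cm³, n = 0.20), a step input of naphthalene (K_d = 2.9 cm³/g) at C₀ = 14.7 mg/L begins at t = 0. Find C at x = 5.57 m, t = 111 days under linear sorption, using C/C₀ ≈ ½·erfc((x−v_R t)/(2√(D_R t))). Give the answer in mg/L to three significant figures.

4.44 mg/L

Retardation factor R = 1 + ρ_b·K_d/n = 1 + 1.86 × 2.9/0.20 = 27.97.
Sorption retards both mechanisms: v_R = v/R = 0.04076 m/day, D_R = D/R = 0.01827 m²/day.
v_R·t = 0.04076 × 111 = 4.52436 m; 2√(D_R t) = 2.848 m; argument = (5.57 − 4.52436)/2.848 = 0.3671.
C = C₀ × ½·erfc(0.3671) = 14.7 × 0.3018 = 4.44 mg/L.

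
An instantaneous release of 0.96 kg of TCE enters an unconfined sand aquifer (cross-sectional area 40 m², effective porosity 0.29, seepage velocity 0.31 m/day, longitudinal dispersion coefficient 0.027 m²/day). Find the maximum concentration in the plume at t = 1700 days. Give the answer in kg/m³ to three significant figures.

The peak of an instantaneous 1D plume sits at x = vt; there the Gaussian factor is 1 and C_max = M/(n_e·A·√(4πDt)), where n_e·A is the pore area the mass is dissolved in.
√(4πDt) = √(4π × 0.027 × 1700) = 24.02 m, so C_max = 0.96/(0.29 × 40 × 24.02) = 0.00345 kg/m³.

0.00345 kg/m³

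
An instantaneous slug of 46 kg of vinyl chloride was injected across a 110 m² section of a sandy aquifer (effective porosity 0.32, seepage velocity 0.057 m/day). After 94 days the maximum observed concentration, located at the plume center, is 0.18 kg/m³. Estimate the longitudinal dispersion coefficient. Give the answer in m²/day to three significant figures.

At the plume center C_max = M/(n_e·A·√(4πDt)), so D = M²/(4πt·(n_e·A·C_max)²).
n_e·A·C_max = 0.32 × 110 × 0.18 = 6.336 kg/m.
D = 46²/(4π × 94 × 6.336²) = 0.0446 m²/day.

0.0446 m²/day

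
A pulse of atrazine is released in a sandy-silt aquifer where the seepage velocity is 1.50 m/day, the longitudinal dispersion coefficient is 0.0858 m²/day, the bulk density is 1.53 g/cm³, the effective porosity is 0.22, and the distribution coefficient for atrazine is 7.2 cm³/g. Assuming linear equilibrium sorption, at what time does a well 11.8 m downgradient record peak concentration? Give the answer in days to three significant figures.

Retardation factor R = 1 + ρ_b·K_d/n = 1 + 1.53 × 7.2/0.22 = 51.07.
Sorption retards both mechanisms: v_R = v/R = 0.02937 m/day, D_R = D/R = 0.001680 m²/day.
Peak time from v_R²t² + 2D_R t − x² = 0: t = (√(D_R² + v_R²x²) − D_R)/v_R².
√(D_R² + v_R²x²) = √(0.001680² + 0.02937² × 11.8²) = 0.3466; v_R² = 0.0008626.
t = (0.3466 − 0.001680)/0.0008626 = 400 days.

400 days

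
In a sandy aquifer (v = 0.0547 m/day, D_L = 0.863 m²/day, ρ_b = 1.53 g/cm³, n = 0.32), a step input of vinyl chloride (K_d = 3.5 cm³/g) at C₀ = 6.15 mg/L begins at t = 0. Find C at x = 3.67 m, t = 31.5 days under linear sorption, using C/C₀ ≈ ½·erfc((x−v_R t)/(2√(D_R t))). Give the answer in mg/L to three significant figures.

0.127 mg/L

Retardation factor R = 1 + ρ_b·K_d/n = 1 + 1.53 × 3.5/0.32 = 17.73.
Sorption retards both mechanisms: v_R = v/R = 0.003085 m/day, D_R = D/R = 0.04867 m²/day.
v_R·t = 0.003085 × 31.5 = 0.0971775 m; 2√(D_R t) = 2.476 m; argument = (3.67 − 0.0971775)/2.476 = 1.443.
C = C₀ × ½·erfc(1.443) = 6.15 × 0.02064 = 0.127 mg/L.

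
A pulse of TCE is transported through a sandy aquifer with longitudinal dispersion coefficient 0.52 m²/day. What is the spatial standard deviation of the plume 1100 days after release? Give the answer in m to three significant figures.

Dispersive spreading gives a Gaussian with σ² = 2Dt; advection only shifts the center.
σ = √(2 × 0.52 × 1100) = 33.8 m.

33.8 m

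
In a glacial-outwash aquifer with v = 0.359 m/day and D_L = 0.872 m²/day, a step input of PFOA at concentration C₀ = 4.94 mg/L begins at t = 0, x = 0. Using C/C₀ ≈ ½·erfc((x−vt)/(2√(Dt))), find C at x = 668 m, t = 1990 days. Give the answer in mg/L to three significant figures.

For a continuous step input, C/C₀ ≈ ½·erfc((x−vt)/(2√(Dt))).
vt = 0.359 × 1990 = 714.41 m and 2√(Dt) = 2√(0.872 × 1990) = 83.31 m.
Argument (x−vt)/(2√(Dt)) = (668 − 714.41)/83.31 = -0.5571; ½·erfc(-0.5571) = 0.7846.
C = 4.94 × 0.7846 = 3.88 mg/L.

3.88 mg/L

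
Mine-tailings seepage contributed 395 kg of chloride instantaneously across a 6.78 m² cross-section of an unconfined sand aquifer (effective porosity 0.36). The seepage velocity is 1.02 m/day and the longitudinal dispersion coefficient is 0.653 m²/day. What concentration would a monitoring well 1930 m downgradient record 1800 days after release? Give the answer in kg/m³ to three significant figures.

For an instantaneous plane source, C(x,t) = M/(n_e·A·√(4πDt)) · exp(−(x−vt)²/(4Dt)), with n_e·A the pore (flow) area.
Plume center vt = 1.02 × 1800 = 1836 m, so the well at 1930 m is 94 m downgradient of the peak.
√(4πDt) = 121.5 m, giving peak height M/(n_e·A·√(4πDt)) = 395/(0.36 × 6.78 × 121.5) = 1.332 kg/m³.
(x−vt)²/(4Dt) = (94)²/(4 × 0.653 × 1800) = 1.879; exp(−1.879) = 0.1527.
C = 1.332 × 0.1527 = 0.203 kg/m³.

0.203 kg/m³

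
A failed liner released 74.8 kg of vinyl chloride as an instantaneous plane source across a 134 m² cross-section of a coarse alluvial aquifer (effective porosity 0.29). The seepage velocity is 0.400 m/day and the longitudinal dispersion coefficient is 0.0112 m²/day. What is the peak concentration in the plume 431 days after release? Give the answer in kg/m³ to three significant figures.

The peak of an instantaneous 1D plume sits at x = vt; there the Gaussian factor is 1 and C_max = M/(n_e·A·√(4πDt)), where n_e·A is the pore area the mass is dissolved in.
√(4πDt) = √(4π × 0.0112 × 431) = 7.788 m, so C_max = 74.8/(0.29 × 134 × 7.788) = 0.247 kg/m³.

0.247 kg/m³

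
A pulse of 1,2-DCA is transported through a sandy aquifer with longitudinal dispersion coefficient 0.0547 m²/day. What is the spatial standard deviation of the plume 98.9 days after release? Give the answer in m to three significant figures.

3.29 m

Dispersive spreading gives a Gaussian with σ² = 2Dt; advection only shifts the center.
σ = √(2 × 0.0547 × 98.9) = 3.29 m.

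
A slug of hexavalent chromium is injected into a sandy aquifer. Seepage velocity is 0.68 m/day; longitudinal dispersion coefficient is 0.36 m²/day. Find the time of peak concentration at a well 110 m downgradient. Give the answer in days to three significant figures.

161 days

For the 1D instantaneous-source solution, setting ∂C/∂t = 0 at fixed x gives v²t² + 2Dt − x² = 0, so t = (√(D² + v²x²) − D)/v².
√(D² + v²x²) = √(0.36² + 0.68² × 110²) = 74.80; v² = 0.4624.
t = (74.80 − 0.36)/0.4624 = 161 days (vs. the pure-advection estimate x/v = 162 d).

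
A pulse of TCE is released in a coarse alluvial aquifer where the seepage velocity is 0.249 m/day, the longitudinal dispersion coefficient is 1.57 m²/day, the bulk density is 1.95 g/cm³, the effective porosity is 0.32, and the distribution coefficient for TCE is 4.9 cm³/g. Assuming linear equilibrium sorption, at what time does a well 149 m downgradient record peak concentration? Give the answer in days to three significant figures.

Retardation factor R = 1 + ρ_b·K_d/n = 1 + 1.95 × 4.9/0.32 = 30.86.
Sorption retards both mechanisms: v_R = v/R = 0.008069 m/day, D_R = D/R = 0.05087 m²/day.
Peak time from v_R²t² + 2D_R t − x² = 0: t = (√(D_R² + v_R²x²) − D_R)/v_R².
√(D_R² + v_R²x²) = √(0.05087² + 0.008069² × 149²) = 1.203; v_R² = 6.511e-05.
t = (1.203 − 0.05087)/6.511e-05 = 17700 days.

17700 days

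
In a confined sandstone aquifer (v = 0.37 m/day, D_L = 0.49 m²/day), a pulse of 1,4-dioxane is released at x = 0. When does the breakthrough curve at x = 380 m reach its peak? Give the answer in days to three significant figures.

1020 days

For the 1D instantaneous-source solution, setting ∂C/∂t = 0 at fixed x gives v²t² + 2Dt − x² = 0, so t = (√(D² + v²x²) − D)/v².
√(D² + v²x²) = √(0.49² + 0.37² × 380²) = 140.6; v² = 0.1369.
t = (140.6 − 0.49)/0.1369 = 1020 days (vs. the pure-advection estimate x/v = 1030 d).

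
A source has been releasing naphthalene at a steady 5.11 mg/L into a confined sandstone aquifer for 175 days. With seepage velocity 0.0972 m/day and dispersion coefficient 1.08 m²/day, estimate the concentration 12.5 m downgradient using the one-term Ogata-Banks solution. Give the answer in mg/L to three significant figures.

3.02 mg/L

For a continuous step input, C/C₀ ≈ ½·erfc((x−vt)/(2√(Dt))).
vt = 0.0972 × 175 = 17.01 m and 2√(Dt) = 2√(1.08 × 175) = 27.50 m.
Argument (x−vt)/(2√(Dt)) = (12.5 − 17.01)/27.50 = -0.1640; ½·erfc(-0.1640) = 0.5917.
C = 5.11 × 0.5917 = 3.02 mg/L.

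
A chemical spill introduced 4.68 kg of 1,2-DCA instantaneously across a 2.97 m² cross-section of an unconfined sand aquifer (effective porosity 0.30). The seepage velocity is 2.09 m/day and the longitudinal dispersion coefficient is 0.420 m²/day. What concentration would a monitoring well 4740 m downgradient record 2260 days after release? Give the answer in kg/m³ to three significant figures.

For an instantaneous plane source, C(x,t) = M/(n_e·A·√(4πDt)) · exp(−(x−vt)²/(4Dt)), with n_e·A the pore (flow) area.
Plume center vt = 2.09 × 2260 = 4723.4 m, so the well at 4740 m is 16.6 m downgradient of the peak.
√(4πDt) = 109.2 m, giving peak height M/(n_e·A·√(4πDt)) = 4.68/(0.30 × 2.97 × 109.2) = 0.04810 kg/m³.
(x−vt)²/(4Dt) = (16.6)²/(4 × 0.420 × 2260) = 0.07258; exp(−0.07258) = 0.9300.
C = 0.04810 × 0.9300 = 0.0447 kg/m³.

0.0447 kg/m³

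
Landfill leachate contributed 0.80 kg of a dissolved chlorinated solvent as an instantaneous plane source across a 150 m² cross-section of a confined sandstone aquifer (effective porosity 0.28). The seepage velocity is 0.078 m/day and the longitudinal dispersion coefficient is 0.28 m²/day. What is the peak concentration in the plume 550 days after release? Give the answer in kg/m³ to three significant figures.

The peak of an instantaneous 1D plume sits at x = vt; there the Gaussian factor is 1 and C_max = M/(n_e·A·√(4πDt)), where n_e·A is the pore area the mass is dissolved in.
√(4πDt) = √(4π × 0.28 × 550) = 43.99 m, so C_max = 0.80/(0.28 × 150 × 43.99) = 0.000433 kg/m³.

0.000433 kg/m³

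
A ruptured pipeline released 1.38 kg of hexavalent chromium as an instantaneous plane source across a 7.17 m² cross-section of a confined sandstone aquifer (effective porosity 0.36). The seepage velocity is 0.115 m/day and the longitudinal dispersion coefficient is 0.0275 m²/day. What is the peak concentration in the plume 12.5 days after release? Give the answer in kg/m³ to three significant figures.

0.257 kg/m³

The peak of an instantaneous 1D plume sits at x = vt; there the Gaussian factor is 1 and C_max = M/(n_e·A·√(4πDt)), where n_e·A is the pore area the mass is dissolved in.
√(4πDt) = √(4π × 0.0275 × 12.5) = 2.078 m, so C_max = 1.38/(0.36 × 7.17 × 2.078) = 0.257 kg/m³.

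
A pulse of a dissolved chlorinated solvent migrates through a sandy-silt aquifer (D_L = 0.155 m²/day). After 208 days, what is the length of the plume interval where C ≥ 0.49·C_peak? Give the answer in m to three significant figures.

The plume is Gaussian with σ = √(2Dt) = √(2 × 0.155 × 208) = 8.030 m.
C/C_peak = exp(−Δx²/(2σ²)) = 0.49 ⇒ Δx = σ·√(−2 ln 0.49) = 8.030 × 1.194 = 9.588 m.
Width = 2Δx = 19.2 m.

19.2 m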